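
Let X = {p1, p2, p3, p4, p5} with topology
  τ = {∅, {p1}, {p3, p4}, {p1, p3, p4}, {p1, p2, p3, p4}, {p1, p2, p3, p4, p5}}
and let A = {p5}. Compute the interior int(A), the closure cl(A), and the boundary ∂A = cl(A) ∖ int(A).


int(A) = ∅, cl(A) = {p5}, ∂A = {p5}.

Closed sets in (X, τ) are complements of opens:
  closed(X, τ) = {∅, {p5}, {p2, p5}, {p1, p2, p5}, {p2, p3, p4, p5}, {p1, p2, p3, p4, p5}}.
int(A) = ⋃ {U ∈ τ : U ⊆ A}. Opens contained in A: ∅.
Taking the union of these: int(A) = ∅.
cl(A) = ⋂ {C closed : A ⊆ C}. Closed sets containing A: {p5}, {p2, p5}, {p1, p2, p5}, {p2, p3, p4, p5}, {p1, p2, p3, p4, p5}.
Intersecting these: cl(A) = {p5}.
∂A = cl(A) ∖ int(A) = {p5} ∖ ∅ = {p5}.


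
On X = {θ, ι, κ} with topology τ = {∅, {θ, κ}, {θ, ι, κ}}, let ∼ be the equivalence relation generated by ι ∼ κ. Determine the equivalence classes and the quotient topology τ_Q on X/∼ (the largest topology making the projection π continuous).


X/∼ = {[θ], [ι=κ]}; |τ_Q| = 2.

Equivalence classes: [θ], [ι=κ].
Quotient map π: X → X/∼ sends θ ↦ [θ], ι ↦ [ι=κ], κ ↦ [ι=κ].
For each subset V ⊆ X/∼, compute π^{-1}(V) ⊆ X and check whether π^{-1}(V) ∈ τ. V is open in τ_Q iff π^{-1}(V) ∈ τ.
  V = {}: π^{-1}(V) = ∅ ∈ τ ✓.
  V = {[θ]}: π^{-1}(V) = {θ} ∉ τ ✗.
  V = {[ι=κ]}: π^{-1}(V) = {ι, κ} ∉ τ ✗.
  V = {[θ], [ι=κ]}: π^{-1}(V) = {θ, ι, κ} ∈ τ ✓.
Open sets in the quotient: τ_Q = {{}, {[θ], [ι=κ]}} (2 elements).


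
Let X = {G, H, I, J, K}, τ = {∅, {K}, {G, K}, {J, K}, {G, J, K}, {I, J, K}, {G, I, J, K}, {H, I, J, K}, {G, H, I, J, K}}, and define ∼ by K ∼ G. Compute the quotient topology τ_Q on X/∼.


X/∼ = {[G=K], [H], [I], [J]}; |τ_Q| = 5.

Equivalence classes: [G=K], [H], [I], [J].
Quotient map π: X → X/∼ sends G ↦ [G=K], H ↦ [H], I ↦ [I], J ↦ [J], K ↦ [G=K].
For each subset V ⊆ X/∼, compute π^{-1}(V) ⊆ X and check whether π^{-1}(V) ∈ τ. V is open in τ_Q iff π^{-1}(V) ∈ τ.
  V = {}: π^{-1}(V) = ∅ ∈ τ ✓.
  V = {[G=K]}: π^{-1}(V) = {G, K} ∈ τ ✓.
  V = {[H]}: π^{-1}(V) = {H} ∉ τ ✗.
  V = {[G=K], [H]}: π^{-1}(V) = {G, H, K} ∉ τ ✗.
  V = {[I]}: π^{-1}(V) = {I} ∉ τ ✗.
  V = {[G=K], [I]}: π^{-1}(V) = {G, I, K} ∉ τ ✗.
  V = {[H], [I]}: π^{-1}(V) = {H, I} ∉ τ ✗.
  V = {[G=K], [H], [I]}: π^{-1}(V) = {G, H, I, K} ∉ τ ✗.
  V = {[J]}: π^{-1}(V) = {J} ∉ τ ✗.
  V = {[G=K], [J]}: π^{-1}(V) = {G, J, K} ∈ τ ✓.
  V = {[H], [J]}: π^{-1}(V) = {H, J} ∉ τ ✗.
  V = {[G=K], [H], [J]}: π^{-1}(V) = {G, H, J, K} ∉ τ ✗.
  V = {[I], [J]}: π^{-1}(V) = {I, J} ∉ τ ✗.
  V = {[G=K], [I], [J]}: π^{-1}(V) = {G, I, J, K} ∈ τ ✓.
  V = {[H], [I], [J]}: π^{-1}(V) = {H, I, J} ∉ τ ✗.
  V = {[G=K], [H], [I], [J]}: π^{-1}(V) = {G, H, I, J, K} ∈ τ ✓.
Open sets in the quotient: τ_Q = {{}, {[G=K]}, {[G=K], [J]}, {[G=K], [I], [J]}, {[G=K], [H], [I], [J]}} (5 elements).


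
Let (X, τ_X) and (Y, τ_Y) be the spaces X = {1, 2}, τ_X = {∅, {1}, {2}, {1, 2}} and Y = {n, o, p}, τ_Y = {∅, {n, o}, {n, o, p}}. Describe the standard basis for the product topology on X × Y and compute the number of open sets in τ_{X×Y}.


Basis B = {∅ × ∅, {1} × {n, o}, {2} × {n, o}, {1} × {n, o, p}, {2} × {n, o, p}, {1, 2} × {n, o}, {1, 2} × {n, o, p}}; |τ_{X×Y}| = 9.

Enumerate products U × V with U ∈ τ_X, V ∈ τ_Y (deduplicated):
  ∅ × ∅ = {} (∅)
  {1} × {n, o} = {(1,n), (1,o)}
  {2} × {n, o} = {(2,n), (2,o)}
  {1} × {n, o, p} = {(1,n), (1,o), (1,p)}
  {2} × {n, o, p} = {(2,n), (2,o), (2,p)}
  {1, 2} × {n, o} = {(1,n), (1,o), (2,n), (2,o)}
  {1, 2} × {n, o, p} = {(1,n), (1,o), (1,p), (2,n), (2,o), (2,p)}
These 7 distinct sets form the basis B.
Close under arbitrary unions to get τ_{X×Y}; counting gives |τ_{X×Y}| = 9.


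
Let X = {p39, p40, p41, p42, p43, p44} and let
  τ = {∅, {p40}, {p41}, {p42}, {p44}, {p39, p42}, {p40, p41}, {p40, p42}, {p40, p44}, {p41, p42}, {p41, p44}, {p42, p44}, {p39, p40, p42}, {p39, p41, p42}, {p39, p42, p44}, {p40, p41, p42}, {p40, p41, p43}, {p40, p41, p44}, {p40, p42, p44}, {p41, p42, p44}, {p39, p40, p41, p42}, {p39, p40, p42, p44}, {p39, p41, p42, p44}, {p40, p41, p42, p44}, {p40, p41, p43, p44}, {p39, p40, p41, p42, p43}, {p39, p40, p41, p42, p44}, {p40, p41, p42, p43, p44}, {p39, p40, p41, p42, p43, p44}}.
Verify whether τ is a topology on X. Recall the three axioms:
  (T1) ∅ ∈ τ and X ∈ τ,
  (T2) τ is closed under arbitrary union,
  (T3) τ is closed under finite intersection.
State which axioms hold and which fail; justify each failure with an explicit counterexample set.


τ is NOT a topology on X.

Axiom (T1): ∅ ∈ τ? Yes; X ∈ τ? Yes.
Axiom (T2/T3): check pairwise unions and intersections of members of τ.
Counterexample for (T2): {p42} ∪ {p40, p41, p43} = {p40, p41, p42, p43} ∉ τ. Therefore τ is NOT a topology.


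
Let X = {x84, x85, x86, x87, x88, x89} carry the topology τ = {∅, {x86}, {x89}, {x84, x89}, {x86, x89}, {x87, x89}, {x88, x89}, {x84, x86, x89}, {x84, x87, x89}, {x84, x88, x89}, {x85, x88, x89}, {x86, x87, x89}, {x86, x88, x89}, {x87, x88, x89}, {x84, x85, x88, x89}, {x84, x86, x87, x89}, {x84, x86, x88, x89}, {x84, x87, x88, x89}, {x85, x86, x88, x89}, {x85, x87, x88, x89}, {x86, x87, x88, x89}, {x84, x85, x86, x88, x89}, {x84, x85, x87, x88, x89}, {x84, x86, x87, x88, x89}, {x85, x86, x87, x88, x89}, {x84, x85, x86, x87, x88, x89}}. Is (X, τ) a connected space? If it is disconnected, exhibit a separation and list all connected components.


(X, τ) is disconnected; components = [{x86}, {x84, x85, x87, x88, x89}].

Find clopen sets (U ∈ τ with X ∖ U ∈ τ):
  U = ∅, X ∖ U = {x84, x85, x86, x87, x88, x89} — both open, so U is clopen.
  U = {x86}, X ∖ U = {x84, x85, x87, x88, x89} — both open, so U is clopen.
  U = {x84, x85, x87, x88, x89}, X ∖ U = {x86} — both open, so U is clopen.
  U = {x84, x85, x86, x87, x88, x89}, X ∖ U = ∅ — both open, so U is clopen.
Nontrivial clopen(s) exist: e.g. {x86}. So (X, τ) is disconnected.
Compute connected components by grouping points that agree on all clopens:
  component: {x86}
  component: {x84, x85, x87, x88, x89}


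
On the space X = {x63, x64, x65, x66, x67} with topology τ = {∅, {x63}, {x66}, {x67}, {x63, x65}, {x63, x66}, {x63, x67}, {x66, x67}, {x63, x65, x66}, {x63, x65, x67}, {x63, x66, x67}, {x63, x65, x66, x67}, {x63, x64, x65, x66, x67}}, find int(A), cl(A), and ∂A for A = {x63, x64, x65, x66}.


int(A) = {x63, x65, x66}, cl(A) = {x63, x64, x65, x66}, ∂A = {x64}.

Closed sets in (X, τ) are complements of opens:
  closed(X, τ) = {∅, {x64}, {x64, x65}, {x64, x66}, {x64, x67}, {x63, x64, x65}, {x64, x65, x66}, {x64, x65, x67}, {x64, x66, x67}, {x63, x64, x65, x66}, {x63, x64, x65, x67}, {x64, x65, x66, x67}, {x63, x64, x65, x66, x67}}.
int(A) = ⋃ {U ∈ τ : U ⊆ A}. Opens contained in A: ∅, {x63}, {x66}, {x63, x65}, {x63, x66}, {x63, x65, x66}.
Taking the union of these: int(A) = {x63, x65, x66}.
cl(A) = ⋂ {C closed : A ⊆ C}. Closed sets containing A: {x63, x64, x65, x66}, {x63, x64, x65, x66, x67}.
Intersecting these: cl(A) = {x63, x64, x65, x66}.
∂A = cl(A) ∖ int(A) = {x63, x64, x65, x66} ∖ {x63, x65, x66} = {x64}.


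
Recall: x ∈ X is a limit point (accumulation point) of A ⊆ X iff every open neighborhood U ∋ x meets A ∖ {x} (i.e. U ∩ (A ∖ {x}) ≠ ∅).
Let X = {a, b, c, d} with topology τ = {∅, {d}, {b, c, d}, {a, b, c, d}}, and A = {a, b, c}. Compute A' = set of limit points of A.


A' = {a, b, c}

For each x ∈ X, list the open sets U ∈ τ with x ∈ U, then check whether U ∩ (A ∖ {x}) ≠ ∅ for every such U.
  x = a: opens ∋ x are {a, b, c, d}; each meets A ∖ {a}, so x IS a limit point.
  x = b: opens ∋ x are {b, c, d}, {a, b, c, d}; each meets A ∖ {b}, so x IS a limit point.
  x = c: opens ∋ x are {b, c, d}, {a, b, c, d}; each meets A ∖ {c}, so x IS a limit point.
  x = d: open {d} ∋ x has {d} ∩ (A ∖ {d}) = ∅, so x is NOT a limit point.
Collecting: A' = {a, b, c}.


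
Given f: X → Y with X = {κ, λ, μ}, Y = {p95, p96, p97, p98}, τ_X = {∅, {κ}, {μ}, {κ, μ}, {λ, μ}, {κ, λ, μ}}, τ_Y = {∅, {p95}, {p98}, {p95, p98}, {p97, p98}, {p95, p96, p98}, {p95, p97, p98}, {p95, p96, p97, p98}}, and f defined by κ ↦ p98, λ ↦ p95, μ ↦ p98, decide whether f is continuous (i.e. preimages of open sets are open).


f is NOT continuous.

Compute f^{-1}(U) for each U ∈ τ_Y:
  U = ∅: f^{-1}(U) = ∅ ∈ τ_X ✓.
  U = {p95}: f^{-1}(U) = {λ} ∉ τ_X ✗.
  U = {p98}: f^{-1}(U) = {κ, μ} ∈ τ_X ✓.
  U = {p95, p98}: f^{-1}(U) = {κ, λ, μ} ∈ τ_X ✓.
  U = {p97, p98}: f^{-1}(U) = {κ, μ} ∈ τ_X ✓.
  U = {p95, p96, p98}: f^{-1}(U) = {κ, λ, μ} ∈ τ_X ✓.
  U = {p95, p97, p98}: f^{-1}(U) = {κ, λ, μ} ∈ τ_X ✓.
  U = {p95, p96, p97, p98}: f^{-1}(U) = {κ, λ, μ} ∈ τ_X ✓.
Found U = {p95} with f^{-1}(U) = {λ} not in τ_X. Therefore f is NOT continuous.


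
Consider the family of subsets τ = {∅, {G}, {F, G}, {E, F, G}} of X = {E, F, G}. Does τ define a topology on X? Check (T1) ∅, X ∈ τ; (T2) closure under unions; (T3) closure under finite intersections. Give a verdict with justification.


τ IS a topology on X.

Axiom (T1): ∅ ∈ τ? Yes; X ∈ τ? Yes.
Axiom (T2/T3): check pairwise unions and intersections of members of τ.
All pairwise intersections and unions checked — each lies in τ. Therefore τ satisfies (T1), (T2), (T3): it IS a topology on X.


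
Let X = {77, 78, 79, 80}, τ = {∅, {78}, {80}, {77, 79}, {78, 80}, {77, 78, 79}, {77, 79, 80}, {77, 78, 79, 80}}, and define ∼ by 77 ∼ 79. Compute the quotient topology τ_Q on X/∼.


X/∼ = {[77=79], [78], [80]}; |τ_Q| = 8.

Equivalence classes: [77=79], [78], [80].
Quotient map π: X → X/∼ sends 77 ↦ [77=79], 78 ↦ [78], 79 ↦ [77=79], 80 ↦ [80].
For each subset V ⊆ X/∼, compute π^{-1}(V) ⊆ X and check whether π^{-1}(V) ∈ τ. V is open in τ_Q iff π^{-1}(V) ∈ τ.
  V = {}: π^{-1}(V) = ∅ ∈ τ ✓.
  V = {[77=79]}: π^{-1}(V) = {77, 79} ∈ τ ✓.
  V = {[78]}: π^{-1}(V) = {78} ∈ τ ✓.
  V = {[77=79], [78]}: π^{-1}(V) = {77, 78, 79} ∈ τ ✓.
  V = {[80]}: π^{-1}(V) = {80} ∈ τ ✓.
  V = {[77=79], [80]}: π^{-1}(V) = {77, 79, 80} ∈ τ ✓.
  V = {[78], [80]}: π^{-1}(V) = {78, 80} ∈ τ ✓.
  V = {[77=79], [78], [80]}: π^{-1}(V) = {77, 78, 79, 80} ∈ τ ✓.
Open sets in the quotient: τ_Q = {{}, {[77=79]}, {[78]}, {[77=79], [78]}, {[80]}, {[77=79], [80]}, {[78], [80]}, {[77=79], [78], [80]}} (8 elements).


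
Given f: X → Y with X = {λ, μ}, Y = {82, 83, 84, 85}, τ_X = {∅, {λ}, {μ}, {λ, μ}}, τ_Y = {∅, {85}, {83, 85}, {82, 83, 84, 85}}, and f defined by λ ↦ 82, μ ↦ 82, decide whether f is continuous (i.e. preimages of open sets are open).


f IS continuous.

Compute f^{-1}(U) for each U ∈ τ_Y:
  U = ∅: f^{-1}(U) = ∅ ∈ τ_X ✓.
  U = {85}: f^{-1}(U) = ∅ ∈ τ_X ✓.
  U = {83, 85}: f^{-1}(U) = ∅ ∈ τ_X ✓.
  U = {82, 83, 84, 85}: f^{-1}(U) = {λ, μ} ∈ τ_X ✓.
Every preimage lies in τ_X, so f IS continuous.


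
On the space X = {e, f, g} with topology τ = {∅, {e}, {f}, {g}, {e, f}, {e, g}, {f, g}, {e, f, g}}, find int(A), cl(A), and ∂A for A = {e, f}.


int(A) = {e, f}, cl(A) = {e, f}, ∂A = ∅.

Closed sets in (X, τ) are complements of opens:
  closed(X, τ) = {∅, {e}, {f}, {g}, {e, f}, {e, g}, {f, g}, {e, f, g}}.
int(A) = ⋃ {U ∈ τ : U ⊆ A}. Opens contained in A: ∅, {e}, {f}, {e, f}.
Taking the union of these: int(A) = {e, f}.
cl(A) = ⋂ {C closed : A ⊆ C}. Closed sets containing A: {e, f}, {e, f, g}.
Intersecting these: cl(A) = {e, f}.
∂A = cl(A) ∖ int(A) = {e, f} ∖ {e, f} = ∅.


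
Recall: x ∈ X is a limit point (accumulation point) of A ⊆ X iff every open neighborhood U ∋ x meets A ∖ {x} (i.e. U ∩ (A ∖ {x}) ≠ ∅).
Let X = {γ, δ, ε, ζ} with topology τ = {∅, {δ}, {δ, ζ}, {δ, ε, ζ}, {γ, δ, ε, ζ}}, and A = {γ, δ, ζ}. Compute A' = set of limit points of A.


A' = {γ, ε, ζ}

For each x ∈ X, list the open sets U ∈ τ with x ∈ U, then check whether U ∩ (A ∖ {x}) ≠ ∅ for every such U.
  x = γ: opens ∋ x are {γ, δ, ε, ζ}; each meets A ∖ {γ}, so x IS a limit point.
  x = δ: open {δ} ∋ x has {δ} ∩ (A ∖ {δ}) = ∅, so x is NOT a limit point.
  x = ε: opens ∋ x are {δ, ε, ζ}, {γ, δ, ε, ζ}; each meets A ∖ {ε}, so x IS a limit point.
  x = ζ: opens ∋ x are {δ, ζ}, {δ, ε, ζ}, {γ, δ, ε, ζ}; each meets A ∖ {ζ}, so x IS a limit point.
Collecting: A' = {γ, ε, ζ}.


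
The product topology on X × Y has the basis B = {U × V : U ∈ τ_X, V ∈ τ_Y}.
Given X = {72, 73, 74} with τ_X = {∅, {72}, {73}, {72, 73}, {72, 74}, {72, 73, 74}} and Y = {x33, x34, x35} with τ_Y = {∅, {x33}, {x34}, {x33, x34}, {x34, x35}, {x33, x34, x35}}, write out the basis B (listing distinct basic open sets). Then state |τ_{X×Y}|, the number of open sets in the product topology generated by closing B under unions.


Basis B = {∅ × ∅, {72} × {x33}, {72} × {x34}, {73} × {x33}, {73} × {x34}, {72} × {x33, x34}, {72, 73} × {x33}, {72, 74} × {x33}, {72} × {x34, x35}, {72, 73} × {x34}, {72, 74} × {x34}, {73} × {x33, x34}, {73} × {x34, x35}, {72} × {x33, x34, x35}, {72, 73, 74} × {x33}, {72, 73, 74} × {x34}, {73} × {x33, x34, x35}, {72, 73} × {x33, x34}, {72, 74} × {x33, x34}, {72, 73} × {x34, x35}, {72, 74} × {x34, x35}, {72, 73} × {x33, x34, x35}, {72, 74} × {x33, x34, x35}, {72, 73, 74} × {x33, x34}, {72, 73, 74} × {x34, x35}, {72, 73, 74} × {x33, x34, x35}}; |τ_{X×Y}| = 108.

Enumerate products U × V with U ∈ τ_X, V ∈ τ_Y (deduplicated):
  ∅ × ∅ = {} (∅)
  {72} × {x33} = {(72,x33)}
  {72} × {x34} = {(72,x34)}
  {73} × {x33} = {(73,x33)}
  {73} × {x34} = {(73,x34)}
  {72} × {x33, x34} = {(72,x33), (72,x34)}
  {72, 73} × {x33} = {(72,x33), (73,x33)}
  {72, 74} × {x33} = {(72,x33), (74,x33)}
  {72} × {x34, x35} = {(72,x34), (72,x35)}
  {72, 73} × {x34} = {(72,x34), (73,x34)}
  {72, 74} × {x34} = {(72,x34), (74,x34)}
  {73} × {x33, x34} = {(73,x33), (73,x34)}
  {73} × {x34, x35} = {(73,x34), (73,x35)}
  {72} × {x33, x34, x35} = {(72,x33), (72,x34), (72,x35)}
  {72, 73, 74} × {x33} = {(72,x33), (73,x33), (74,x33)}
  {72, 73, 74} × {x34} = {(72,x34), (73,x34), (74,x34)}
  {73} × {x33, x34, x35} = {(73,x33), (73,x34), (73,x35)}
  {72, 73} × {x33, x34} = {(72,x33), (72,x34), (73,x33), (73,x34)}
  {72, 74} × {x33, x34} = {(72,x33), (72,x34), (74,x33), (74,x34)}
  {72, 73} × {x34, x35} = {(72,x34), (72,x35), (73,x34), (73,x35)}
  {72, 74} × {x34, x35} = {(72,x34), (72,x35), (74,x34), (74,x35)}
  {72, 73} × {x33, x34, x35} = {(72,x33), (72,x34), (72,x35), (73,x33), (73,x34), (73,x35)}
  {72, 74} × {x33, x34, x35} = {(72,x33), (72,x34), (72,x35), (74,x33), (74,x34), (74,x35)}
  {72, 73, 74} × {x33, x34} = {(72,x33), (72,x34), (73,x33), (73,x34), (74,x33), (74,x34)}
  {72, 73, 74} × {x34, x35} = {(72,x34), (72,x35), (73,x34), (73,x35), (74,x34), (74,x35)}
  {72, 73, 74} × {x33, x34, x35} = {(72,x33), (72,x34), (72,x35), (73,x33), (73,x34), (73,x35), (74,x33), (74,x34), (74,x35)}
These 26 distinct sets form the basis B.
Close under arbitrary unions to get τ_{X×Y}; counting gives |τ_{X×Y}| = 108.


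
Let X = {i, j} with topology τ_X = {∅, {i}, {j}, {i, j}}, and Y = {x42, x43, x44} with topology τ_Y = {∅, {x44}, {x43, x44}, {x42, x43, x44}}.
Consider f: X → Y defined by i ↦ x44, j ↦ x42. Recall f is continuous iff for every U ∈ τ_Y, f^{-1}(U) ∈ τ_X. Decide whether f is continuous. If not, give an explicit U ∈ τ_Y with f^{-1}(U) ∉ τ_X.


f IS continuous.

Compute f^{-1}(U) for each U ∈ τ_Y:
  U = ∅: f^{-1}(U) = ∅ ∈ τ_X ✓.
  U = {x44}: f^{-1}(U) = {i} ∈ τ_X ✓.
  U = {x43, x44}: f^{-1}(U) = {i} ∈ τ_X ✓.
  U = {x42, x43, x44}: f^{-1}(U) = {i, j} ∈ τ_X ✓.
Every preimage lies in τ_X, so f IS continuous.


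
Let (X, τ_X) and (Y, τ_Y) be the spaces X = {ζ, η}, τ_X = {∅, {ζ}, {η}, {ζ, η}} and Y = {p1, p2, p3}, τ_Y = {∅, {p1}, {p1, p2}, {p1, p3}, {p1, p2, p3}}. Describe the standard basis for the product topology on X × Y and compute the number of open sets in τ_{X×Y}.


Basis B = {∅ × ∅, {ζ} × {p1}, {η} × {p1}, {ζ} × {p1, p2}, {ζ} × {p1, p3}, {ζ, η} × {p1}, {η} × {p1, p2}, {η} × {p1, p3}, {ζ} × {p1, p2, p3}, {η} × {p1, p2, p3}, {ζ, η} × {p1, p2}, {ζ, η} × {p1, p3}, {ζ, η} × {p1, p2, p3}}; |τ_{X×Y}| = 25.

Enumerate products U × V with U ∈ τ_X, V ∈ τ_Y (deduplicated):
  ∅ × ∅ = {} (∅)
  {ζ} × {p1} = {(ζ,p1)}
  {η} × {p1} = {(η,p1)}
  {ζ} × {p1, p2} = {(ζ,p1), (ζ,p2)}
  {ζ} × {p1, p3} = {(ζ,p1), (ζ,p3)}
  {ζ, η} × {p1} = {(ζ,p1), (η,p1)}
  {η} × {p1, p2} = {(η,p1), (η,p2)}
  {η} × {p1, p3} = {(η,p1), (η,p3)}
  {ζ} × {p1, p2, p3} = {(ζ,p1), (ζ,p2), (ζ,p3)}
  {η} × {p1, p2, p3} = {(η,p1), (η,p2), (η,p3)}
  {ζ, η} × {p1, p2} = {(ζ,p1), (ζ,p2), (η,p1), (η,p2)}
  {ζ, η} × {p1, p3} = {(ζ,p1), (ζ,p3), (η,p1), (η,p3)}
  {ζ, η} × {p1, p2, p3} = {(ζ,p1), (ζ,p2), (ζ,p3), (η,p1), (η,p2), (η,p3)}
These 13 distinct sets form the basis B.
Close under arbitrary unions to get τ_{X×Y}; counting gives |τ_{X×Y}| = 25.


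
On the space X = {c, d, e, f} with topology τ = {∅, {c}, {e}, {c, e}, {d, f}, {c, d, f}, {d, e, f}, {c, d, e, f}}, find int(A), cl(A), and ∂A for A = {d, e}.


int(A) = {e}, cl(A) = {d, e, f}, ∂A = {d, f}.

Closed sets in (X, τ) are complements of opens:
  closed(X, τ) = {∅, {c}, {e}, {c, e}, {d, f}, {c, d, f}, {d, e, f}, {c, d, e, f}}.
int(A) = ⋃ {U ∈ τ : U ⊆ A}. Opens contained in A: ∅, {e}.
Taking the union of these: int(A) = {e}.
cl(A) = ⋂ {C closed : A ⊆ C}. Closed sets containing A: {d, e, f}, {c, d, e, f}.
Intersecting these: cl(A) = {d, e, f}.
∂A = cl(A) ∖ int(A) = {d, e, f} ∖ {e} = {d, f}.


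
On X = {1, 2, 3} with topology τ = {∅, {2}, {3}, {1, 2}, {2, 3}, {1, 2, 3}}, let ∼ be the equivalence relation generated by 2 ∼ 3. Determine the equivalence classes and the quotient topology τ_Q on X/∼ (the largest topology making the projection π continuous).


X/∼ = {[1], [2=3]}; |τ_Q| = 3.

Equivalence classes: [1], [2=3].
Quotient map π: X → X/∼ sends 1 ↦ [1], 2 ↦ [2=3], 3 ↦ [2=3].
For each subset V ⊆ X/∼, compute π^{-1}(V) ⊆ X and check whether π^{-1}(V) ∈ τ. V is open in τ_Q iff π^{-1}(V) ∈ τ.
  V = {}: π^{-1}(V) = ∅ ∈ τ ✓.
  V = {[1]}: π^{-1}(V) = {1} ∉ τ ✗.
  V = {[2=3]}: π^{-1}(V) = {2, 3} ∈ τ ✓.
  V = {[1], [2=3]}: π^{-1}(V) = {1, 2, 3} ∈ τ ✓.
Open sets in the quotient: τ_Q = {{}, {[2=3]}, {[1], [2=3]}} (3 elements).


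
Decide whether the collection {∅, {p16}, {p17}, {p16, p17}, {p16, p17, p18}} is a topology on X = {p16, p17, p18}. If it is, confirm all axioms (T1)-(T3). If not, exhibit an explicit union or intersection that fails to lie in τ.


τ IS a topology on X.

Axiom (T1): ∅ ∈ τ? Yes; X ∈ τ? Yes.
Axiom (T2/T3): check pairwise unions and intersections of members of τ.
All pairwise intersections and unions checked — each lies in τ. Therefore τ satisfies (T1), (T2), (T3): it IS a topology on X.


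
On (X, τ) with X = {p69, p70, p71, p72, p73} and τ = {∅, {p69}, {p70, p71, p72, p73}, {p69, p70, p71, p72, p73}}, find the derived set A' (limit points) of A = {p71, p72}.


A' = {p70, p71, p72, p73}

For each x ∈ X, list the open sets U ∈ τ with x ∈ U, then check whether U ∩ (A ∖ {x}) ≠ ∅ for every such U.
  x = p69: open {p69} ∋ x has {p69} ∩ (A ∖ {p69}) = ∅, so x is NOT a limit point.
  x = p70: opens ∋ x are {p70, p71, p72, p73}, {p69, p70, p71, p72, p73}; each meets A ∖ {p70}, so x IS a limit point.
  x = p71: opens ∋ x are {p70, p71, p72, p73}, {p69, p70, p71, p72, p73}; each meets A ∖ {p71}, so x IS a limit point.
  x = p72: opens ∋ x are {p70, p71, p72, p73}, {p69, p70, p71, p72, p73}; each meets A ∖ {p72}, so x IS a limit point.
  x = p73: opens ∋ x are {p70, p71, p72, p73}, {p69, p70, p71, p72, p73}; each meets A ∖ {p73}, so x IS a limit point.
Collecting: A' = {p70, p71, p72, p73}.


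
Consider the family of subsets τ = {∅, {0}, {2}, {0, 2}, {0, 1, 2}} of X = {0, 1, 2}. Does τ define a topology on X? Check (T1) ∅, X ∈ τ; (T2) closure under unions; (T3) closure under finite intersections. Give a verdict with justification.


τ IS a topology on X.

Axiom (T1): ∅ ∈ τ? Yes; X ∈ τ? Yes.
Axiom (T2/T3): check pairwise unions and intersections of members of τ.
All pairwise intersections and unions checked — each lies in τ. Therefore τ satisfies (T1), (T2), (T3): it IS a topology on X.


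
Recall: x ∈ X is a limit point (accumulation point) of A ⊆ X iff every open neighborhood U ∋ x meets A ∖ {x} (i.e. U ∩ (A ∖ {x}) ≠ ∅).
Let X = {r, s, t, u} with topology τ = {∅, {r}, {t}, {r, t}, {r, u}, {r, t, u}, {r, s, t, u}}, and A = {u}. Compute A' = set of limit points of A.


A' = {s}

For each x ∈ X, list the open sets U ∈ τ with x ∈ U, then check whether U ∩ (A ∖ {x}) ≠ ∅ for every such U.
  x = r: open {r} ∋ x has {r} ∩ (A ∖ {r}) = ∅, so x is NOT a limit point.
  x = s: opens ∋ x are {r, s, t, u}; each meets A ∖ {s}, so x IS a limit point.
  x = t: open {t} ∋ x has {t} ∩ (A ∖ {t}) = ∅, so x is NOT a limit point.
  x = u: open {r, u} ∋ x has {r, u} ∩ (A ∖ {u}) = ∅, so x is NOT a limit point.
Collecting: A' = {s}.


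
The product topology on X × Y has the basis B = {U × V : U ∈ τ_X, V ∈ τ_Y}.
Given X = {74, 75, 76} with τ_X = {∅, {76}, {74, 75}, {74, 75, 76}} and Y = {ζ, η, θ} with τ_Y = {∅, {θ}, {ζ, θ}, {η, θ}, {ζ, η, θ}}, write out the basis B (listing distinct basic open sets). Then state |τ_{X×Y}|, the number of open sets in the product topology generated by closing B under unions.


Basis B = {∅ × ∅, {76} × {θ}, {74, 75} × {θ}, {76} × {ζ, θ}, {76} × {η, θ}, {74, 75, 76} × {θ}, {76} × {ζ, η, θ}, {74, 75} × {ζ, θ}, {74, 75} × {η, θ}, {74, 75} × {ζ, η, θ}, {74, 75, 76} × {ζ, θ}, {74, 75, 76} × {η, θ}, {74, 75, 76} × {ζ, η, θ}}; |τ_{X×Y}| = 25.

Enumerate products U × V with U ∈ τ_X, V ∈ τ_Y (deduplicated):
  ∅ × ∅ = {} (∅)
  {76} × {θ} = {(76,θ)}
  {74, 75} × {θ} = {(74,θ), (75,θ)}
  {76} × {ζ, θ} = {(76,ζ), (76,θ)}
  {76} × {η, θ} = {(76,η), (76,θ)}
  {74, 75, 76} × {θ} = {(74,θ), (75,θ), (76,θ)}
  {76} × {ζ, η, θ} = {(76,ζ), (76,η), (76,θ)}
  {74, 75} × {ζ, θ} = {(74,ζ), (74,θ), (75,ζ), (75,θ)}
  {74, 75} × {η, θ} = {(74,η), (74,θ), (75,η), (75,θ)}
  {74, 75} × {ζ, η, θ} = {(74,ζ), (74,η), (74,θ), (75,ζ), (75,η), (75,θ)}
  {74, 75, 76} × {ζ, θ} = {(74,ζ), (74,θ), (75,ζ), (75,θ), (76,ζ), (76,θ)}
  {74, 75, 76} × {η, θ} = {(74,η), (74,θ), (75,η), (75,θ), (76,η), (76,θ)}
  {74, 75, 76} × {ζ, η, θ} = {(74,ζ), (74,η), (74,θ), (75,ζ), (75,η), (75,θ), (76,ζ), (76,η), (76,θ)}
These 13 distinct sets form the basis B.
Close under arbitrary unions to get τ_{X×Y}; counting gives |τ_{X×Y}| = 25.


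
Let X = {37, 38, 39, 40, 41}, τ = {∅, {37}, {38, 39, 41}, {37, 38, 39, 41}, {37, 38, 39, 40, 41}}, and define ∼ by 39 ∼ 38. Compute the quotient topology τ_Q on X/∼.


X/∼ = {[37], [38=39], [40], [41]}; |τ_Q| = 5.

Equivalence classes: [37], [38=39], [40], [41].
Quotient map π: X → X/∼ sends 37 ↦ [37], 38 ↦ [38=39], 39 ↦ [38=39], 40 ↦ [40], 41 ↦ [41].
For each subset V ⊆ X/∼, compute π^{-1}(V) ⊆ X and check whether π^{-1}(V) ∈ τ. V is open in τ_Q iff π^{-1}(V) ∈ τ.
  V = {}: π^{-1}(V) = ∅ ∈ τ ✓.
  V = {[37]}: π^{-1}(V) = {37} ∈ τ ✓.
  V = {[38=39]}: π^{-1}(V) = {38, 39} ∉ τ ✗.
  V = {[37], [38=39]}: π^{-1}(V) = {37, 38, 39} ∉ τ ✗.
  V = {[40]}: π^{-1}(V) = {40} ∉ τ ✗.
  V = {[37], [40]}: π^{-1}(V) = {37, 40} ∉ τ ✗.
  V = {[38=39], [40]}: π^{-1}(V) = {38, 39, 40} ∉ τ ✗.
  V = {[37], [38=39], [40]}: π^{-1}(V) = {37, 38, 39, 40} ∉ τ ✗.
  V = {[41]}: π^{-1}(V) = {41} ∉ τ ✗.
  V = {[37], [41]}: π^{-1}(V) = {37, 41} ∉ τ ✗.
  V = {[38=39], [41]}: π^{-1}(V) = {38, 39, 41} ∈ τ ✓.
  V = {[37], [38=39], [41]}: π^{-1}(V) = {37, 38, 39, 41} ∈ τ ✓.
  V = {[40], [41]}: π^{-1}(V) = {40, 41} ∉ τ ✗.
  V = {[37], [40], [41]}: π^{-1}(V) = {37, 40, 41} ∉ τ ✗.
  V = {[38=39], [40], [41]}: π^{-1}(V) = {38, 39, 40, 41} ∉ τ ✗.
  V = {[37], [38=39], [40], [41]}: π^{-1}(V) = {37, 38, 39, 40, 41} ∈ τ ✓.
Open sets in the quotient: τ_Q = {{}, {[37]}, {[38=39], [41]}, {[37], [38=39], [41]}, {[37], [38=39], [40], [41]}} (5 elements).


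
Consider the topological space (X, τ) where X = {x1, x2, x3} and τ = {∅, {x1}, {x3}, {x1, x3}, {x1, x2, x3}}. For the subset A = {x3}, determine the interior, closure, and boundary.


int(A) = {x3}, cl(A) = {x2, x3}, ∂A = {x2}.

Closed sets in (X, τ) are complements of opens:
  closed(X, τ) = {∅, {x2}, {x1, x2}, {x2, x3}, {x1, x2, x3}}.
int(A) = ⋃ {U ∈ τ : U ⊆ A}. Opens contained in A: ∅, {x3}.
Taking the union of these: int(A) = {x3}.
cl(A) = ⋂ {C closed : A ⊆ C}. Closed sets containing A: {x2, x3}, {x1, x2, x3}.
Intersecting these: cl(A) = {x2, x3}.
∂A = cl(A) ∖ int(A) = {x2, x3} ∖ {x3} = {x2}.


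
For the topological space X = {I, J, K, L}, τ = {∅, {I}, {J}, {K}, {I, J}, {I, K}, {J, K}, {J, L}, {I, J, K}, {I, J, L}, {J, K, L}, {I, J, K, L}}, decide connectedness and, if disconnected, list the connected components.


(X, τ) is disconnected; components = [{I}, {K}, {J, L}].

Find clopen sets (U ∈ τ with X ∖ U ∈ τ):
  U = ∅, X ∖ U = {I, J, K, L} — both open, so U is clopen.
  U = {I}, X ∖ U = {J, K, L} — both open, so U is clopen.
  U = {K}, X ∖ U = {I, J, L} — both open, so U is clopen.
  U = {I, K}, X ∖ U = {J, L} — both open, so U is clopen.
  U = {J, L}, X ∖ U = {I, K} — both open, so U is clopen.
  U = {I, J, L}, X ∖ U = {K} — both open, so U is clopen.
  U = {J, K, L}, X ∖ U = {I} — both open, so U is clopen.
  U = {I, J, K, L}, X ∖ U = ∅ — both open, so U is clopen.
Nontrivial clopen(s) exist: e.g. {J, L}. So (X, τ) is disconnected.
Compute connected components by grouping points that agree on all clopens:
  component: {I}
  component: {K}
  component: {J, L}


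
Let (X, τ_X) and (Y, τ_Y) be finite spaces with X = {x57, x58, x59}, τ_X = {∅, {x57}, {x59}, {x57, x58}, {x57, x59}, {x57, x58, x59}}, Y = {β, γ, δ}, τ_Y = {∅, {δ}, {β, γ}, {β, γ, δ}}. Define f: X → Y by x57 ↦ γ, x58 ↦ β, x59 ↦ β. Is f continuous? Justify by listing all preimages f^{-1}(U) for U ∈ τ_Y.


f IS continuous.

Compute f^{-1}(U) for each U ∈ τ_Y:
  U = ∅: f^{-1}(U) = ∅ ∈ τ_X ✓.
  U = {δ}: f^{-1}(U) = ∅ ∈ τ_X ✓.
  U = {β, γ}: f^{-1}(U) = {x57, x58, x59} ∈ τ_X ✓.
  U = {β, γ, δ}: f^{-1}(U) = {x57, x58, x59} ∈ τ_X ✓.
Every preimage lies in τ_X, so f IS continuous.


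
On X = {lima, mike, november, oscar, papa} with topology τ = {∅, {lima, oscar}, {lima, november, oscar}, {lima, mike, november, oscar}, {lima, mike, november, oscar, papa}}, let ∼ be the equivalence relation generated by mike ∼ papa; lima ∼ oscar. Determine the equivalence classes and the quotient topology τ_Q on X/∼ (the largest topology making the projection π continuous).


X/∼ = {[lima=oscar], [mike=papa], [november]}; |τ_Q| = 4.

Equivalence classes: [lima=oscar], [mike=papa], [november].
Quotient map π: X → X/∼ sends lima ↦ [lima=oscar], mike ↦ [mike=papa], november ↦ [november], oscar ↦ [lima=oscar], papa ↦ [mike=papa].
For each subset V ⊆ X/∼, compute π^{-1}(V) ⊆ X and check whether π^{-1}(V) ∈ τ. V is open in τ_Q iff π^{-1}(V) ∈ τ.
  V = {}: π^{-1}(V) = ∅ ∈ τ ✓.
  V = {[lima=oscar]}: π^{-1}(V) = {lima, oscar} ∈ τ ✓.
  V = {[mike=papa]}: π^{-1}(V) = {mike, papa} ∉ τ ✗.
  V = {[lima=oscar], [mike=papa]}: π^{-1}(V) = {lima, mike, oscar, papa} ∉ τ ✗.
  V = {[november]}: π^{-1}(V) = {november} ∉ τ ✗.
  V = {[lima=oscar], [november]}: π^{-1}(V) = {lima, november, oscar} ∈ τ ✓.
  V = {[mike=papa], [november]}: π^{-1}(V) = {mike, november, papa} ∉ τ ✗.
  V = {[lima=oscar], [mike=papa], [november]}: π^{-1}(V) = {lima, mike, november, oscar, papa} ∈ τ ✓.
Open sets in the quotient: τ_Q = {{}, {[lima=oscar]}, {[lima=oscar], [november]}, {[lima=oscar], [mike=papa], [november]}} (4 elements).


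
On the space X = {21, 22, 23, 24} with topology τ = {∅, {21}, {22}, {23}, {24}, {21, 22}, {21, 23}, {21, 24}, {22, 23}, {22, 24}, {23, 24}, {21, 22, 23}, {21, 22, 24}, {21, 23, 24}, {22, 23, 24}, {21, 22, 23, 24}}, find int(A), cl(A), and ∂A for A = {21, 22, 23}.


int(A) = {21, 22, 23}, cl(A) = {21, 22, 23}, ∂A = ∅.

Closed sets in (X, τ) are complements of opens:
  closed(X, τ) = {∅, {21}, {22}, {23}, {24}, {21, 22}, {21, 23}, {21, 24}, {22, 23}, {22, 24}, {23, 24}, {21, 22, 23}, {21, 22, 24}, {21, 23, 24}, {22, 23, 24}, {21, 22, 23, 24}}.
int(A) = ⋃ {U ∈ τ : U ⊆ A}. Opens contained in A: ∅, {21}, {22}, {23}, {21, 22}, {21, 23}, {22, 23}, {21, 22, 23}.
Taking the union of these: int(A) = {21, 22, 23}.
cl(A) = ⋂ {C closed : A ⊆ C}. Closed sets containing A: {21, 22, 23}, {21, 22, 23, 24}.
Intersecting these: cl(A) = {21, 22, 23}.
∂A = cl(A) ∖ int(A) = {21, 22, 23} ∖ {21, 22, 23} = ∅.


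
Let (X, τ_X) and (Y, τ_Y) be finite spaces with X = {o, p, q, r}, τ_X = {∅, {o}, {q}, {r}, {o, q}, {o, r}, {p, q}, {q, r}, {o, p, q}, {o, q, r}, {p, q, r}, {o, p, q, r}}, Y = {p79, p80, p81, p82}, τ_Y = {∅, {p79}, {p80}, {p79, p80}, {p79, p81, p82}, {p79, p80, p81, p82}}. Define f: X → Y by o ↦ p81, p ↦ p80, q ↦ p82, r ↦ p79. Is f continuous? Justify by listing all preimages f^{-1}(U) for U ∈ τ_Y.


f is NOT continuous.

Compute f^{-1}(U) for each U ∈ τ_Y:
  U = ∅: f^{-1}(U) = ∅ ∈ τ_X ✓.
  U = {p79}: f^{-1}(U) = {r} ∈ τ_X ✓.
  U = {p80}: f^{-1}(U) = {p} ∉ τ_X ✗.
  U = {p79, p80}: f^{-1}(U) = {p, r} ∉ τ_X ✗.
  U = {p79, p81, p82}: f^{-1}(U) = {o, q, r} ∈ τ_X ✓.
  U = {p79, p80, p81, p82}: f^{-1}(U) = {o, p, q, r} ∈ τ_X ✓.
Found U = {p80} with f^{-1}(U) = {p} not in τ_X. Therefore f is NOT continuous.


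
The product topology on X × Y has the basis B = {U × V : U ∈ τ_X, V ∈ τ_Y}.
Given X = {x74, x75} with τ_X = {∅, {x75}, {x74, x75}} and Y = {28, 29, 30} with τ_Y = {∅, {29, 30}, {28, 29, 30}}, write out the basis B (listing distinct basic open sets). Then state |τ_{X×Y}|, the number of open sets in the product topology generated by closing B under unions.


Basis B = {∅ × ∅, {x75} × {29, 30}, {x75} × {28, 29, 30}, {x74, x75} × {29, 30}, {x74, x75} × {28, 29, 30}}; |τ_{X×Y}| = 6.

Enumerate products U × V with U ∈ τ_X, V ∈ τ_Y (deduplicated):
  ∅ × ∅ = {} (∅)
  {x75} × {29, 30} = {(x75,29), (x75,30)}
  {x75} × {28, 29, 30} = {(x75,28), (x75,29), (x75,30)}
  {x74, x75} × {29, 30} = {(x74,29), (x74,30), (x75,29), (x75,30)}
  {x74, x75} × {28, 29, 30} = {(x74,28), (x74,29), (x74,30), (x75,28), (x75,29), (x75,30)}
These 5 distinct sets form the basis B.
Close under arbitrary unions to get τ_{X×Y}; counting gives |τ_{X×Y}| = 6.


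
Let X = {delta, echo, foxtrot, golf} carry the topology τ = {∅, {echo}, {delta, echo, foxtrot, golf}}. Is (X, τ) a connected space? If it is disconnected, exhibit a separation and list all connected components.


(X, τ) is connected.

Find clopen sets (U ∈ τ with X ∖ U ∈ τ):
  U = ∅, X ∖ U = {delta, echo, foxtrot, golf} — both open, so U is clopen.
  U = {delta, echo, foxtrot, golf}, X ∖ U = ∅ — both open, so U is clopen.
Only trivial clopens (∅ and X) exist, so (X, τ) is connected.
Compute connected components by grouping points that agree on all clopens:
  component: {delta, echo, foxtrot, golf}


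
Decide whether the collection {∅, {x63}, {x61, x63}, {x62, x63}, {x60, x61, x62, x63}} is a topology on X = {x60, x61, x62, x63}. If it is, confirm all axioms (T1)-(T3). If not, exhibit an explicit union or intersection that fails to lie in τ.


τ is NOT a topology on X.

Axiom (T1): ∅ ∈ τ? Yes; X ∈ τ? Yes.
Axiom (T2/T3): check pairwise unions and intersections of members of τ.
Counterexample for (T2): {x61, x63} ∪ {x62, x63} = {x61, x62, x63} ∉ τ. Therefore τ is NOT a topology.


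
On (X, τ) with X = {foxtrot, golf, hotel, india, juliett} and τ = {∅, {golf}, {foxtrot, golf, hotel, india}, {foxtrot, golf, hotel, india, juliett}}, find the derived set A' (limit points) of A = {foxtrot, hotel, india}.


A' = {foxtrot, hotel, india, juliett}

For each x ∈ X, list the open sets U ∈ τ with x ∈ U, then check whether U ∩ (A ∖ {x}) ≠ ∅ for every such U.
  x = foxtrot: opens ∋ x are {foxtrot, golf, hotel, india}, {foxtrot, golf, hotel, india, juliett}; each meets A ∖ {foxtrot}, so x IS a limit point.
  x = golf: open {golf} ∋ x has {golf} ∩ (A ∖ {golf}) = ∅, so x is NOT a limit point.
  x = hotel: opens ∋ x are {foxtrot, golf, hotel, india}, {foxtrot, golf, hotel, india, juliett}; each meets A ∖ {hotel}, so x IS a limit point.
  x = india: opens ∋ x are {foxtrot, golf, hotel, india}, {foxtrot, golf, hotel, india, juliett}; each meets A ∖ {india}, so x IS a limit point.
  x = juliett: opens ∋ x are {foxtrot, golf, hotel, india, juliett}; each meets A ∖ {juliett}, so x IS a limit point.
Collecting: A' = {foxtrot, hotel, india, juliett}.


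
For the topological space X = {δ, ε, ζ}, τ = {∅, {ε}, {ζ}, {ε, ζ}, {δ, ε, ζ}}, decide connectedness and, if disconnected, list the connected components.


(X, τ) is connected.

Find clopen sets (U ∈ τ with X ∖ U ∈ τ):
  U = ∅, X ∖ U = {δ, ε, ζ} — both open, so U is clopen.
  U = {δ, ε, ζ}, X ∖ U = ∅ — both open, so U is clopen.
Only trivial clopens (∅ and X) exist, so (X, τ) is connected.
Compute connected components by grouping points that agree on all clopens:
  component: {δ, ε, ζ}


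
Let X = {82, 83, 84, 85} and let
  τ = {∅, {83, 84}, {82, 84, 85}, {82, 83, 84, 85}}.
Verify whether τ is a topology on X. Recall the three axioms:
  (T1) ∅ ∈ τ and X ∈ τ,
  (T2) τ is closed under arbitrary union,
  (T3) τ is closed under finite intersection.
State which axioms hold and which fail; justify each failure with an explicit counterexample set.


τ is NOT a topology on X.

Axiom (T1): ∅ ∈ τ? Yes; X ∈ τ? Yes.
Axiom (T2/T3): check pairwise unions and intersections of members of τ.
Counterexample for (T3): {83, 84} ∩ {82, 84, 85} = {84} ∉ τ. Therefore τ is NOT a topology.


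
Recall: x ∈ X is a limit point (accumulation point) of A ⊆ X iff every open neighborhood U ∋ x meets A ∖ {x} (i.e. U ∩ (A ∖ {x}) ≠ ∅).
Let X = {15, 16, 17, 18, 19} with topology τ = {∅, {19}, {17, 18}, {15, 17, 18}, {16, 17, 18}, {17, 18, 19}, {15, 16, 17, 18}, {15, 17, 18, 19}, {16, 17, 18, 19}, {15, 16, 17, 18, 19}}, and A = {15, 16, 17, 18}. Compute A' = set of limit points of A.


A' = {15, 16, 17, 18}

For each x ∈ X, list the open sets U ∈ τ with x ∈ U, then check whether U ∩ (A ∖ {x}) ≠ ∅ for every such U.
  x = 15: opens ∋ x are {15, 17, 18}, {15, 16, 17, 18}, {15, 17, 18, 19}, {15, 16, 17, 18, 19}; each meets A ∖ {15}, so x IS a limit point.
  x = 16: opens ∋ x are {16, 17, 18}, {15, 16, 17, 18}, {16, 17, 18, 19}, {15, 16, 17, 18, 19}; each meets A ∖ {16}, so x IS a limit point.
  x = 17: opens ∋ x are {17, 18}, {15, 17, 18}, {16, 17, 18}, {17, 18, 19}, {15, 16, 17, 18}, {15, 17, 18, 19}, {16, 17, 18, 19}, {15, 16, 17, 18, 19}; each meets A ∖ {17}, so x IS a limit point.
  x = 18: opens ∋ x are {17, 18}, {15, 17, 18}, {16, 17, 18}, {17, 18, 19}, {15, 16, 17, 18}, {15, 17, 18, 19}, {16, 17, 18, 19}, {15, 16, 17, 18, 19}; each meets A ∖ {18}, so x IS a limit point.
  x = 19: open {19} ∋ x has {19} ∩ (A ∖ {19}) = ∅, so x is NOT a limit point.
Collecting: A' = {15, 16, 17, 18}.


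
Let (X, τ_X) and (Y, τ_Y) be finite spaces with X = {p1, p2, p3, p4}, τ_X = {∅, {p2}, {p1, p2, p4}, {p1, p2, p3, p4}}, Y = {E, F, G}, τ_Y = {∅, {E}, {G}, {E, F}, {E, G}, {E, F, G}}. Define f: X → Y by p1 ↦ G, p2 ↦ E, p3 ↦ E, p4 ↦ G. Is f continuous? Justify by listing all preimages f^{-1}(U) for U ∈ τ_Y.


f is NOT continuous.

Compute f^{-1}(U) for each U ∈ τ_Y:
  U = ∅: f^{-1}(U) = ∅ ∈ τ_X ✓.
  U = {E}: f^{-1}(U) = {p2, p3} ∉ τ_X ✗.
  U = {G}: f^{-1}(U) = {p1, p4} ∉ τ_X ✗.
  U = {E, F}: f^{-1}(U) = {p2, p3} ∉ τ_X ✗.
  U = {E, G}: f^{-1}(U) = {p1, p2, p3, p4} ∈ τ_X ✓.
  U = {E, F, G}: f^{-1}(U) = {p1, p2, p3, p4} ∈ τ_X ✓.
Found U = {E} with f^{-1}(U) = {p2, p3} not in τ_X. Therefore f is NOT continuous.


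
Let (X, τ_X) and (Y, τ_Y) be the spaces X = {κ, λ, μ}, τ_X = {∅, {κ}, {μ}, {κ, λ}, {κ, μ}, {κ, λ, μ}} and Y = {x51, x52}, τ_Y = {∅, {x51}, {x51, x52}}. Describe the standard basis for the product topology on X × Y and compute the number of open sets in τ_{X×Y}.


Basis B = {∅ × ∅, {κ} × {x51}, {μ} × {x51}, {κ} × {x51, x52}, {κ, λ} × {x51}, {κ, μ} × {x51}, {μ} × {x51, x52}, {κ, λ, μ} × {x51}, {κ, λ} × {x51, x52}, {κ, μ} × {x51, x52}, {κ, λ, μ} × {x51, x52}}; |τ_{X×Y}| = 18.

Enumerate products U × V with U ∈ τ_X, V ∈ τ_Y (deduplicated):
  ∅ × ∅ = {} (∅)
  {κ} × {x51} = {(κ,x51)}
  {μ} × {x51} = {(μ,x51)}
  {κ} × {x51, x52} = {(κ,x51), (κ,x52)}
  {κ, λ} × {x51} = {(κ,x51), (λ,x51)}
  {κ, μ} × {x51} = {(κ,x51), (μ,x51)}
  {μ} × {x51, x52} = {(μ,x51), (μ,x52)}
  {κ, λ, μ} × {x51} = {(κ,x51), (λ,x51), (μ,x51)}
  {κ, λ} × {x51, x52} = {(κ,x51), (κ,x52), (λ,x51), (λ,x52)}
  {κ, μ} × {x51, x52} = {(κ,x51), (κ,x52), (μ,x51), (μ,x52)}
  {κ, λ, μ} × {x51, x52} = {(κ,x51), (κ,x52), (λ,x51), (λ,x52), (μ,x51), (μ,x52)}
These 11 distinct sets form the basis B.
Close under arbitrary unions to get τ_{X×Y}; counting gives |τ_{X×Y}| = 18.


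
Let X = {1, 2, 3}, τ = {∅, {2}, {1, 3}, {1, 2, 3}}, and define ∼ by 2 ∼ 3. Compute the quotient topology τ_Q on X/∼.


X/∼ = {[1], [2=3]}; |τ_Q| = 2.

Equivalence classes: [1], [2=3].
Quotient map π: X → X/∼ sends 1 ↦ [1], 2 ↦ [2=3], 3 ↦ [2=3].
For each subset V ⊆ X/∼, compute π^{-1}(V) ⊆ X and check whether π^{-1}(V) ∈ τ. V is open in τ_Q iff π^{-1}(V) ∈ τ.
  V = {}: π^{-1}(V) = ∅ ∈ τ ✓.
  V = {[1]}: π^{-1}(V) = {1} ∉ τ ✗.
  V = {[2=3]}: π^{-1}(V) = {2, 3} ∉ τ ✗.
  V = {[1], [2=3]}: π^{-1}(V) = {1, 2, 3} ∈ τ ✓.
Open sets in the quotient: τ_Q = {{}, {[1], [2=3]}} (2 elements).


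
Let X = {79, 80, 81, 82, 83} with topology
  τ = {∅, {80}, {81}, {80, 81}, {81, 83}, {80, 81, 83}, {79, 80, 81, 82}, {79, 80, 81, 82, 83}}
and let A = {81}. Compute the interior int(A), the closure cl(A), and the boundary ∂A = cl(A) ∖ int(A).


int(A) = {81}, cl(A) = {79, 81, 82, 83}, ∂A = {79, 82, 83}.

Closed sets in (X, τ) are complements of opens:
  closed(X, τ) = {∅, {83}, {79, 82}, {79, 80, 82}, {79, 82, 83}, {79, 80, 82, 83}, {79, 81, 82, 83}, {79, 80, 81, 82, 83}}.
int(A) = ⋃ {U ∈ τ : U ⊆ A}. Opens contained in A: ∅, {81}.
Taking the union of these: int(A) = {81}.
cl(A) = ⋂ {C closed : A ⊆ C}. Closed sets containing A: {79, 81, 82, 83}, {79, 80, 81, 82, 83}.
Intersecting these: cl(A) = {79, 81, 82, 83}.
∂A = cl(A) ∖ int(A) = {79, 81, 82, 83} ∖ {81} = {79, 82, 83}.


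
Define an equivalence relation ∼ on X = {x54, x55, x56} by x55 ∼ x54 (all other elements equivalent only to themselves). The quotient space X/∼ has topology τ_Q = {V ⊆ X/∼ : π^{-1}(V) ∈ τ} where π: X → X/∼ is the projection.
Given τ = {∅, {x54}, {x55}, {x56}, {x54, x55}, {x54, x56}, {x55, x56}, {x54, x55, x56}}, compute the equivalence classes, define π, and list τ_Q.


X/∼ = {[x54=x55], [x56]}; |τ_Q| = 4.

Equivalence classes: [x54=x55], [x56].
Quotient map π: X → X/∼ sends x54 ↦ [x54=x55], x55 ↦ [x54=x55], x56 ↦ [x56].
For each subset V ⊆ X/∼, compute π^{-1}(V) ⊆ X and check whether π^{-1}(V) ∈ τ. V is open in τ_Q iff π^{-1}(V) ∈ τ.
  V = {}: π^{-1}(V) = ∅ ∈ τ ✓.
  V = {[x54=x55]}: π^{-1}(V) = {x54, x55} ∈ τ ✓.
  V = {[x56]}: π^{-1}(V) = {x56} ∈ τ ✓.
  V = {[x54=x55], [x56]}: π^{-1}(V) = {x54, x55, x56} ∈ τ ✓.
Open sets in the quotient: τ_Q = {{}, {[x54=x55]}, {[x56]}, {[x54=x55], [x56]}} (4 elements).
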